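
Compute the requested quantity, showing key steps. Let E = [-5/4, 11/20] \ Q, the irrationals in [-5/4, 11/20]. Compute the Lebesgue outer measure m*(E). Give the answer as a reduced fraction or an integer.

The interval I = [-5/4, 11/20] has m(I) = 11/20 - (-5/4) = 9/5 (endpoints are measure-zero, so open/closed/half-open agree). Write I = (I cap Q) u (I \ Q). The rationals in I are countable, so m*(I cap Q) = 0 (cover each rational by intervals whose total length is arbitrarily small). By countable subadditivity m*(I) <= m*(I cap Q) + m*(I \ Q), hence m*(I \ Q) >= m(I) = 9/5. The reverse inequality m*(I \ Q) <= m*(I) = 9/5 is trivial since (I \ Q) is a subset of I. Therefore m*(I \ Q) = 9/5.

9/5


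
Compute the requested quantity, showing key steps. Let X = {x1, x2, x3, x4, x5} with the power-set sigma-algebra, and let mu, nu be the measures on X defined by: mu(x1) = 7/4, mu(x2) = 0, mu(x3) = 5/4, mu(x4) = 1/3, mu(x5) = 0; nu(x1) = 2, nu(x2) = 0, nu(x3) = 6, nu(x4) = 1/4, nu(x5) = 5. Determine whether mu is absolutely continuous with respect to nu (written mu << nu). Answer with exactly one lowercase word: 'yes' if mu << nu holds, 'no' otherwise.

mu << nu means: every nu-null measurable set is also mu-null; equivalently, for every atom x, if nu({x}) = 0 then mu({x}) = 0.
Checking each atom:
  x1: nu = 2 > 0 -> no constraint.
  x2: nu = 0, mu = 0 -> consistent with mu << nu.
  x3: nu = 6 > 0 -> no constraint.
  x4: nu = 1/4 > 0 -> no constraint.
  x5: nu = 5 > 0 -> no constraint.
No atom violates the condition. Therefore mu << nu.

yes


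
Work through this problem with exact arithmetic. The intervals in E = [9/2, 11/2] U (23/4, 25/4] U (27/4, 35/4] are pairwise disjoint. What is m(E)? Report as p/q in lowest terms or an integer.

For pairwise disjoint intervals, m(union_i I_i) = sum_i m(I_i),
and m is invariant under swapping open/closed endpoints (single points have measure 0).
So m(E) = sum_i (b_i - a_i).
  I_1 has length 11/2 - 9/2 = 1.
  I_2 has length 25/4 - 23/4 = 1/2.
  I_3 has length 35/4 - 27/4 = 2.
Summing:
  m(E) = 1 + 1/2 + 2 = 7/2.

7/2


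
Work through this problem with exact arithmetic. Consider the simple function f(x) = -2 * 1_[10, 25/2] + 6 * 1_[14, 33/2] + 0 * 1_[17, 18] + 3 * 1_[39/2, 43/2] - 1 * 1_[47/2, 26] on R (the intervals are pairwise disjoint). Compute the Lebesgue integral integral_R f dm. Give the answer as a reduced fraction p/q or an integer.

For a simple function f = sum_i c_i * 1_{A_i} with disjoint A_i,
  integral f dm = sum_i c_i * m(A_i).
Lengths of the A_i:
  m(A_1) = 25/2 - 10 = 5/2.
  m(A_2) = 33/2 - 14 = 5/2.
  m(A_3) = 18 - 17 = 1.
  m(A_4) = 43/2 - 39/2 = 2.
  m(A_5) = 26 - 47/2 = 5/2.
Contributions c_i * m(A_i):
  (-2) * (5/2) = -5.
  (6) * (5/2) = 15.
  (0) * (1) = 0.
  (3) * (2) = 6.
  (-1) * (5/2) = -5/2.
Total: -5 + 15 + 0 + 6 - 5/2 = 27/2.

27/2


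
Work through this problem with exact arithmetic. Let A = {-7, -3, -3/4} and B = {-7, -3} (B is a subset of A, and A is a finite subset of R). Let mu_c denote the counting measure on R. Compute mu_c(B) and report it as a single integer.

Counting measure assigns mu_c(E) = |E| (number of elements) when E is finite.
B has 2 element(s), so mu_c(B) = 2.

2


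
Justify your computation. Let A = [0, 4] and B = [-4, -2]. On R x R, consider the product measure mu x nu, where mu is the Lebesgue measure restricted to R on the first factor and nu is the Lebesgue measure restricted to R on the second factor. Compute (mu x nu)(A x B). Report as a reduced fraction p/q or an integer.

For a measurable rectangle A x B, the product measure satisfies
  (mu x nu)(A x B) = mu(A) * nu(B).
  mu(A) = 4.
  nu(B) = 2.
  (mu x nu)(A x B) = 4 * 2 = 8.

8


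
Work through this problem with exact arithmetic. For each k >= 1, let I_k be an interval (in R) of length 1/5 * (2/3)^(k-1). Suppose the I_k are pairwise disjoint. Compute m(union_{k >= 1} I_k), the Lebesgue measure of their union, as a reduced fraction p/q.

By countable additivity of the Lebesgue measure on pairwise disjoint measurable sets,
  m(union_{k >= 1} I_k) = sum_{k >= 1} m(I_k) = sum_{k >= 1} a * r^(k-1),
  with a = 1/5 and r = 2/3.
Since 0 < r = 2/3 < 1, the geometric series converges:
  sum_{k >= 1} a * r^(k-1) = a / (1 - r).
  = 1/5 / (1 - 2/3)
  = 1/5 / (1/3)
  = 3/5.

3/5


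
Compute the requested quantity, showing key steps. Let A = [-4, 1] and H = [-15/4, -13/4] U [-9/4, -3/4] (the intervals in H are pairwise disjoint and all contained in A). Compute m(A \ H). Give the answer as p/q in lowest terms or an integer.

The ambient interval has length m(A) = 1 - (-4) = 5.
Since the holes are disjoint and sit inside A, by finite additivity
  m(H) = sum_i (b_i - a_i), and m(A \ H) = m(A) - m(H).
Computing the hole measures:
  m(H_1) = -13/4 - (-15/4) = 1/2.
  m(H_2) = -3/4 - (-9/4) = 3/2.
Summed: m(H) = 1/2 + 3/2 = 2.
So m(A \ H) = 5 - 2 = 3.

3


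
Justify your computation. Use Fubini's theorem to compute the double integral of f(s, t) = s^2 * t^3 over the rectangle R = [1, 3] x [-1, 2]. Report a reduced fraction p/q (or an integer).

f(s, t) is a tensor product of a function of s and a function of t, and both factors are bounded continuous (hence Lebesgue integrable) on the rectangle, so Fubini's theorem applies:
  integral_R f d(m x m) = (integral_a1^b1 s^2 ds) * (integral_a2^b2 t^3 dt).
Inner integral in s: integral_{1}^{3} s^2 ds = (3^3 - 1^3)/3
  = 26/3.
Inner integral in t: integral_{-1}^{2} t^3 dt = (2^4 - (-1)^4)/4
  = 15/4.
Product: (26/3) * (15/4) = 65/2.

65/2


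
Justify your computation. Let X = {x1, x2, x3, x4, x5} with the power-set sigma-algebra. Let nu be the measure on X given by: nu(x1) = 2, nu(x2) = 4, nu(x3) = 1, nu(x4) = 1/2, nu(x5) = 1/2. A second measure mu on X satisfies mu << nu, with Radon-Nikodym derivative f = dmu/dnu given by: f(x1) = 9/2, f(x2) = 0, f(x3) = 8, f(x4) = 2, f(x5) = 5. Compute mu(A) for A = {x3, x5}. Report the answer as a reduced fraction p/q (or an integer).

By the defining property of the Radon-Nikodym derivative, for every measurable set A,
  mu(A) = integral_A f dnu.
Since nu is a discrete measure concentrated on the atoms of X, the integral over A reduces to the sum
  mu(A) = sum_{x in A} f(x) * nu({x}).
Computing each term:
  x3: f(x3) * nu(x3) = 8 * 1 = 8.
  x5: f(x5) * nu(x5) = 5 * 1/2 = 5/2.
Summing: mu(A) = 8 + 5/2 = 21/2.

21/2


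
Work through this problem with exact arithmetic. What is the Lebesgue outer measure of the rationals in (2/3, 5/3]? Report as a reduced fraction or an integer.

The set Q cap (2/3, 5/3] is countable (a subset of the countable set Q). Lebesgue outer measure of any countable set is 0: each singleton {q} has m*({q}) = 0, and by countable subadditivity m*(union_k {q_k}) <= sum_k m*({q_k}) = sum_k 0 = 0. The reverse inequality m*(E) >= 0 is automatic. So m*(Q cap (2/3, 5/3]) = 0.

0


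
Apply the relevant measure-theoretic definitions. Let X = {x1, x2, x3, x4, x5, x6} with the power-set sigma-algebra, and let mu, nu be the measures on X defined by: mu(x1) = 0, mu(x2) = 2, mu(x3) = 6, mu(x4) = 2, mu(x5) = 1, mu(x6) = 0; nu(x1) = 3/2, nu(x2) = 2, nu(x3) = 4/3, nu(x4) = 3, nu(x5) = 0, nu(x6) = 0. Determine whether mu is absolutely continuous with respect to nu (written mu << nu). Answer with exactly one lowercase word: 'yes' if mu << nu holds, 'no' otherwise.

mu << nu means: every nu-null measurable set is also mu-null; equivalently, for every atom x, if nu({x}) = 0 then mu({x}) = 0.
Checking each atom:
  x1: nu = 3/2 > 0 -> no constraint.
  x2: nu = 2 > 0 -> no constraint.
  x3: nu = 4/3 > 0 -> no constraint.
  x4: nu = 3 > 0 -> no constraint.
  x5: nu = 0, mu = 1 > 0 -> violates mu << nu.
  x6: nu = 0, mu = 0 -> consistent with mu << nu.
The atom(s) x5 violate the condition (nu = 0 but mu > 0). Therefore mu is NOT absolutely continuous w.r.t. nu.

no


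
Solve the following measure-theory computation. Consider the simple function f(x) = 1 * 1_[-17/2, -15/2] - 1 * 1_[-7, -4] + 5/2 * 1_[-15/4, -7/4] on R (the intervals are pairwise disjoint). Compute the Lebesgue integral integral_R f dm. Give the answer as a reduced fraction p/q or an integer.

For a simple function f = sum_i c_i * 1_{A_i} with disjoint A_i,
  integral f dm = sum_i c_i * m(A_i).
Lengths of the A_i:
  m(A_1) = -15/2 - (-17/2) = 1.
  m(A_2) = -4 - (-7) = 3.
  m(A_3) = -7/4 - (-15/4) = 2.
Contributions c_i * m(A_i):
  (1) * (1) = 1.
  (-1) * (3) = -3.
  (5/2) * (2) = 5.
Total: 1 - 3 + 5 = 3.

3


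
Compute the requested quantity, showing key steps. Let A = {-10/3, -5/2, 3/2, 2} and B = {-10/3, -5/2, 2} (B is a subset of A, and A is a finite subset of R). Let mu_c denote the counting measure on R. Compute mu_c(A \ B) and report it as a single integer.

Counting measure assigns mu_c(E) = |E| (number of elements) when E is finite. For B subset A, A \ B is the set of elements of A not in B, so |A \ B| = |A| - |B|.
|A| = 4, |B| = 3, so mu_c(A \ B) = 4 - 3 = 1.

1


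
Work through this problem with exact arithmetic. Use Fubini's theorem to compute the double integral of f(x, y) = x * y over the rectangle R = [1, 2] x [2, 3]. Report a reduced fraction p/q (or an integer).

f(x, y) is a tensor product of a function of x and a function of y, and both factors are bounded continuous (hence Lebesgue integrable) on the rectangle, so Fubini's theorem applies:
  integral_R f d(m x m) = (integral_a1^b1 x dx) * (integral_a2^b2 y dy).
Inner integral in x: integral_{1}^{2} x dx = (2^2 - 1^2)/2
  = 3/2.
Inner integral in y: integral_{2}^{3} y dy = (3^2 - 2^2)/2
  = 5/2.
Product: (3/2) * (5/2) = 15/4.

15/4


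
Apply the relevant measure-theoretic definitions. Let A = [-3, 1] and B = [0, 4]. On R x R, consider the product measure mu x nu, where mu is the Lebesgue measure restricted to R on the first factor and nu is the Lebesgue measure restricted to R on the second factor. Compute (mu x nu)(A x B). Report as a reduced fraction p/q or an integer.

For a measurable rectangle A x B, the product measure satisfies
  (mu x nu)(A x B) = mu(A) * nu(B).
  mu(A) = 4.
  nu(B) = 4.
  (mu x nu)(A x B) = 4 * 4 = 16.

16


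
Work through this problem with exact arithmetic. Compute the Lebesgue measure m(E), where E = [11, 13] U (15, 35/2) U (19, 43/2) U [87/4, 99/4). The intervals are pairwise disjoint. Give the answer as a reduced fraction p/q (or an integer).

For pairwise disjoint intervals, m(union_i I_i) = sum_i m(I_i),
and m is invariant under swapping open/closed endpoints (single points have measure 0).
So m(E) = sum_i (b_i - a_i).
  I_1 has length 13 - 11 = 2.
  I_2 has length 35/2 - 15 = 5/2.
  I_3 has length 43/2 - 19 = 5/2.
  I_4 has length 99/4 - 87/4 = 3.
Summing:
  m(E) = 2 + 5/2 + 5/2 + 3 = 10.

10


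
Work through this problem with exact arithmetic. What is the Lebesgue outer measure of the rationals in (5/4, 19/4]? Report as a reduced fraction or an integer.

E = Q cap (5/4, 19/4] is a subset of Q, which is countable. Enumerate Q = {q_1, q_2, ...}; for any eps > 0, cover q_k by the open interval (q_k - eps/2^(k+1), q_k + eps/2^(k+1)), of length eps/2^k. The total cover length is sum_{k>=1} eps/2^k = eps. Hence m*(E) <= m*(Q) <= eps for every eps > 0, and since outer measure is non-negative, m*(E) = 0.

0


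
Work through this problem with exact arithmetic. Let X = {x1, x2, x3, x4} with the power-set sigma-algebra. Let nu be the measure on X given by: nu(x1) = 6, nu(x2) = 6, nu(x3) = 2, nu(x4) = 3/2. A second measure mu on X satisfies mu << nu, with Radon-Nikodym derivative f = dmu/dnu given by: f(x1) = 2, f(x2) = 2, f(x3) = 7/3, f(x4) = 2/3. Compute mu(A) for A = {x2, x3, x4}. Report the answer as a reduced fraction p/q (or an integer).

By the defining property of the Radon-Nikodym derivative, for every measurable set A,
  mu(A) = integral_A f dnu.
Since nu is a discrete measure concentrated on the atoms of X, the integral over A reduces to the sum
  mu(A) = sum_{x in A} f(x) * nu({x}).
Computing each term:
  x2: f(x2) * nu(x2) = 2 * 6 = 12.
  x3: f(x3) * nu(x3) = 7/3 * 2 = 14/3.
  x4: f(x4) * nu(x4) = 2/3 * 3/2 = 1.
Summing: mu(A) = 12 + 14/3 + 1 = 53/3.

53/3


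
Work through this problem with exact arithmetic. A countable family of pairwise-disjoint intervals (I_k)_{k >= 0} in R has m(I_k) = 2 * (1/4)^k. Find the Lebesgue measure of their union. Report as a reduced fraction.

By countable additivity of the Lebesgue measure on pairwise disjoint measurable sets,
  m(union_{k >= 0} I_k) = sum_{k >= 0} m(I_k) = sum_{k >= 0} a * r^k,
  with a = 2 and r = 1/4.
Since 0 < r = 1/4 < 1, the geometric series converges:
  sum_{k >= 0} a * r^k = a / (1 - r).
  = 2 / (1 - 1/4)
  = 2 / (3/4)
  = 8/3.

8/3


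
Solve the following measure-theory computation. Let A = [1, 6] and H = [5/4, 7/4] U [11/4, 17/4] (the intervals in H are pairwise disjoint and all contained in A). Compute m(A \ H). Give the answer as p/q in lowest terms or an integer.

The ambient interval has length m(A) = 6 - 1 = 5.
Since the holes are disjoint and sit inside A, by finite additivity
  m(H) = sum_i (b_i - a_i), and m(A \ H) = m(A) - m(H).
Computing the hole measures:
  m(H_1) = 7/4 - 5/4 = 1/2.
  m(H_2) = 17/4 - 11/4 = 3/2.
Summed: m(H) = 1/2 + 3/2 = 2.
So m(A \ H) = 5 - 2 = 3.

3


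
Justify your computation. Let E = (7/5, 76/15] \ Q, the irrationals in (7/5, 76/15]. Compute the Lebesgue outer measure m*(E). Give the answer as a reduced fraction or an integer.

The interval I = (7/5, 76/15] has m(I) = 76/15 - 7/5 = 11/3 (endpoints are measure-zero, so open/closed/half-open agree). Write I = (I cap Q) u (I \ Q). The rationals in I are countable, so m*(I cap Q) = 0 (cover each rational by intervals whose total length is arbitrarily small). By countable subadditivity m*(I) <= m*(I cap Q) + m*(I \ Q), hence m*(I \ Q) >= m(I) = 11/3. The reverse inequality m*(I \ Q) <= m*(I) = 11/3 is trivial since (I \ Q) is a subset of I. Therefore m*(I \ Q) = 11/3.

11/3


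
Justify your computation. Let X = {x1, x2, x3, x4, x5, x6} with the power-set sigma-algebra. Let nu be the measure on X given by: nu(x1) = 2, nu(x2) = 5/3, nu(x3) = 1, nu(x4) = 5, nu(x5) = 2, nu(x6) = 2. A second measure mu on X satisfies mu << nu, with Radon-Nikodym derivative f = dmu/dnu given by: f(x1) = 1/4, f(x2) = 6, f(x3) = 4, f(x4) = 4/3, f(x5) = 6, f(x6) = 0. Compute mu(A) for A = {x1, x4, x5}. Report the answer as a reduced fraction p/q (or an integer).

By the defining property of the Radon-Nikodym derivative, for every measurable set A,
  mu(A) = integral_A f dnu.
Since nu is a discrete measure concentrated on the atoms of X, the integral over A reduces to the sum
  mu(A) = sum_{x in A} f(x) * nu({x}).
Computing each term:
  x1: f(x1) * nu(x1) = 1/4 * 2 = 1/2.
  x4: f(x4) * nu(x4) = 4/3 * 5 = 20/3.
  x5: f(x5) * nu(x5) = 6 * 2 = 12.
Summing: mu(A) = 1/2 + 20/3 + 12 = 115/6.

115/6


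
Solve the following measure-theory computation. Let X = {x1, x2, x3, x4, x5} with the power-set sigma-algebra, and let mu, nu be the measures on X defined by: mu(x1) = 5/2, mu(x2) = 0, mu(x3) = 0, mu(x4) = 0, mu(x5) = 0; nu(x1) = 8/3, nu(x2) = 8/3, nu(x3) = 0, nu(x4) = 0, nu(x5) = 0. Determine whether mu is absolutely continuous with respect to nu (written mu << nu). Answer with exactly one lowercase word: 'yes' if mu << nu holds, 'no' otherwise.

mu << nu means: every nu-null measurable set is also mu-null; equivalently, for every atom x, if nu({x}) = 0 then mu({x}) = 0.
Checking each atom:
  x1: nu = 8/3 > 0 -> no constraint.
  x2: nu = 8/3 > 0 -> no constraint.
  x3: nu = 0, mu = 0 -> consistent with mu << nu.
  x4: nu = 0, mu = 0 -> consistent with mu << nu.
  x5: nu = 0, mu = 0 -> consistent with mu << nu.
No atom violates the condition. Therefore mu << nu.

yes


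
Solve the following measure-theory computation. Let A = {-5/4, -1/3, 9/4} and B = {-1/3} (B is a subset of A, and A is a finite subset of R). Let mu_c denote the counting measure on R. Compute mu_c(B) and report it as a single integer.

Counting measure assigns mu_c(E) = |E| (number of elements) when E is finite.
B has 1 element(s), so mu_c(B) = 1.

1


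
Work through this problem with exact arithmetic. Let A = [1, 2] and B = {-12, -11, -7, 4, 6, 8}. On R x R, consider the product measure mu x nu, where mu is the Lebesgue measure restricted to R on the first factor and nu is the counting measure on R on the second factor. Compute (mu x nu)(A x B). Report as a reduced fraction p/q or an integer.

For a measurable rectangle A x B, the product measure satisfies
  (mu x nu)(A x B) = mu(A) * nu(B).
  mu(A) = 1.
  nu(B) = 6.
  (mu x nu)(A x B) = 1 * 6 = 6.

6


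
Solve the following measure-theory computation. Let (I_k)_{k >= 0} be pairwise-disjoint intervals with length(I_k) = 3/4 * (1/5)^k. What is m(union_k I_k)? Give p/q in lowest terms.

By countable additivity of the Lebesgue measure on pairwise disjoint measurable sets,
  m(union_{k >= 0} I_k) = sum_{k >= 0} m(I_k) = sum_{k >= 0} a * r^k,
  with a = 3/4 and r = 1/5.
Since 0 < r = 1/5 < 1, the geometric series converges:
  sum_{k >= 0} a * r^k = a / (1 - r).
  = 3/4 / (1 - 1/5)
  = 3/4 / (4/5)
  = 15/16.

15/16


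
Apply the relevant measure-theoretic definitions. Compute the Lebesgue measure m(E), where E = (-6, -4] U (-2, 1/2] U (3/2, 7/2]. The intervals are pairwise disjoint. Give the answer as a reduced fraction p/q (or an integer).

For pairwise disjoint intervals, m(union_i I_i) = sum_i m(I_i),
and m is invariant under swapping open/closed endpoints (single points have measure 0).
So m(E) = sum_i (b_i - a_i).
  I_1 has length -4 - (-6) = 2.
  I_2 has length 1/2 - (-2) = 5/2.
  I_3 has length 7/2 - 3/2 = 2.
Summing:
  m(E) = 2 + 5/2 + 2 = 13/2.

13/2


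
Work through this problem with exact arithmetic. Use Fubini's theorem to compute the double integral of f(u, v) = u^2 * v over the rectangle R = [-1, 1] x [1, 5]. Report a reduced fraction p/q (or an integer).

f(u, v) is a tensor product of a function of u and a function of v, and both factors are bounded continuous (hence Lebesgue integrable) on the rectangle, so Fubini's theorem applies:
  integral_R f d(m x m) = (integral_a1^b1 u^2 du) * (integral_a2^b2 v dv).
Inner integral in u: integral_{-1}^{1} u^2 du = (1^3 - (-1)^3)/3
  = 2/3.
Inner integral in v: integral_{1}^{5} v dv = (5^2 - 1^2)/2
  = 12.
Product: (2/3) * (12) = 8.

8


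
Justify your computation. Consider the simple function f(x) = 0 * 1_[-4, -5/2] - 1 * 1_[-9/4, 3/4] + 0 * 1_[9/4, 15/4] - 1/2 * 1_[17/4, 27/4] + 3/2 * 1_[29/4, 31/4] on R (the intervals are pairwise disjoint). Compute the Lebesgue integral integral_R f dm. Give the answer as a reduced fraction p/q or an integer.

For a simple function f = sum_i c_i * 1_{A_i} with disjoint A_i,
  integral f dm = sum_i c_i * m(A_i).
Lengths of the A_i:
  m(A_1) = -5/2 - (-4) = 3/2.
  m(A_2) = 3/4 - (-9/4) = 3.
  m(A_3) = 15/4 - 9/4 = 3/2.
  m(A_4) = 27/4 - 17/4 = 5/2.
  m(A_5) = 31/4 - 29/4 = 1/2.
Contributions c_i * m(A_i):
  (0) * (3/2) = 0.
  (-1) * (3) = -3.
  (0) * (3/2) = 0.
  (-1/2) * (5/2) = -5/4.
  (3/2) * (1/2) = 3/4.
Total: 0 - 3 + 0 - 5/4 + 3/4 = -7/2.

-7/2


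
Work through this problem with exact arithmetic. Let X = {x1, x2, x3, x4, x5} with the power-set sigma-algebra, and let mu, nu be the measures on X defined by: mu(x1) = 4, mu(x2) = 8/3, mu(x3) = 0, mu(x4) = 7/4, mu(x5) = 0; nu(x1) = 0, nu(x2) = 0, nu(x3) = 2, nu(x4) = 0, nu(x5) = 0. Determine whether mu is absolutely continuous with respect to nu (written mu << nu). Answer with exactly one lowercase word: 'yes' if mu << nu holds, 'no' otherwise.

mu << nu means: every nu-null measurable set is also mu-null; equivalently, for every atom x, if nu({x}) = 0 then mu({x}) = 0.
Checking each atom:
  x1: nu = 0, mu = 4 > 0 -> violates mu << nu.
  x2: nu = 0, mu = 8/3 > 0 -> violates mu << nu.
  x3: nu = 2 > 0 -> no constraint.
  x4: nu = 0, mu = 7/4 > 0 -> violates mu << nu.
  x5: nu = 0, mu = 0 -> consistent with mu << nu.
The atom(s) x1, x2, x4 violate the condition (nu = 0 but mu > 0). Therefore mu is NOT absolutely continuous w.r.t. nu.

no


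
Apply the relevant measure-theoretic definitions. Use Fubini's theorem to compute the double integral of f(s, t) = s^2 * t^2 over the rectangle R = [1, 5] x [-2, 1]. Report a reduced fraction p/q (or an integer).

f(s, t) is a tensor product of a function of s and a function of t, and both factors are bounded continuous (hence Lebesgue integrable) on the rectangle, so Fubini's theorem applies:
  integral_R f d(m x m) = (integral_a1^b1 s^2 ds) * (integral_a2^b2 t^2 dt).
Inner integral in s: integral_{1}^{5} s^2 ds = (5^3 - 1^3)/3
  = 124/3.
Inner integral in t: integral_{-2}^{1} t^2 dt = (1^3 - (-2)^3)/3
  = 3.
Product: (124/3) * (3) = 124.

124


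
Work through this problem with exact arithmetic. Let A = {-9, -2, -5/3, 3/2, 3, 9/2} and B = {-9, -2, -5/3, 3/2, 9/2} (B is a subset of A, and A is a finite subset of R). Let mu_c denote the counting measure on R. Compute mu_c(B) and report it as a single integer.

Counting measure assigns mu_c(E) = |E| (number of elements) when E is finite.
B has 5 element(s), so mu_c(B) = 5.

5


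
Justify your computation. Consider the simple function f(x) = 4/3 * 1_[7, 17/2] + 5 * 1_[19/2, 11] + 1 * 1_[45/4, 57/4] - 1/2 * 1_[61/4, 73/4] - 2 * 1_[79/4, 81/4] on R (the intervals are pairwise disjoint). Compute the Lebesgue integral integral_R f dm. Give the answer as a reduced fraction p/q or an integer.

For a simple function f = sum_i c_i * 1_{A_i} with disjoint A_i,
  integral f dm = sum_i c_i * m(A_i).
Lengths of the A_i:
  m(A_1) = 17/2 - 7 = 3/2.
  m(A_2) = 11 - 19/2 = 3/2.
  m(A_3) = 57/4 - 45/4 = 3.
  m(A_4) = 73/4 - 61/4 = 3.
  m(A_5) = 81/4 - 79/4 = 1/2.
Contributions c_i * m(A_i):
  (4/3) * (3/2) = 2.
  (5) * (3/2) = 15/2.
  (1) * (3) = 3.
  (-1/2) * (3) = -3/2.
  (-2) * (1/2) = -1.
Total: 2 + 15/2 + 3 - 3/2 - 1 = 10.

10


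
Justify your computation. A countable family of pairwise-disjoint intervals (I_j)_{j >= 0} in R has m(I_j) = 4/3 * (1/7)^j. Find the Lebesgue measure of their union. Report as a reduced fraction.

By countable additivity of the Lebesgue measure on pairwise disjoint measurable sets,
  m(union_{j >= 0} I_j) = sum_{j >= 0} m(I_j) = sum_{j >= 0} a * r^j,
  with a = 4/3 and r = 1/7.
Since 0 < r = 1/7 < 1, the geometric series converges:
  sum_{j >= 0} a * r^j = a / (1 - r).
  = 4/3 / (1 - 1/7)
  = 4/3 / (6/7)
  = 14/9.

14/9


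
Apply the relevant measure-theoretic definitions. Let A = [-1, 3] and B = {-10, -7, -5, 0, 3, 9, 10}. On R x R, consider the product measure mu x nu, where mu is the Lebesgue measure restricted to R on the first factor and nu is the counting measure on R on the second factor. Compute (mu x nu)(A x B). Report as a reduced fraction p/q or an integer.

For a measurable rectangle A x B, the product measure satisfies
  (mu x nu)(A x B) = mu(A) * nu(B).
  mu(A) = 4.
  nu(B) = 7.
  (mu x nu)(A x B) = 4 * 7 = 28.

28


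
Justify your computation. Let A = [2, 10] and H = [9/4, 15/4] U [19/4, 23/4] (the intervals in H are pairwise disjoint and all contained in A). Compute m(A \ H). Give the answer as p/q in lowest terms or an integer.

The ambient interval has length m(A) = 10 - 2 = 8.
Since the holes are disjoint and sit inside A, by finite additivity
  m(H) = sum_i (b_i - a_i), and m(A \ H) = m(A) - m(H).
Computing the hole measures:
  m(H_1) = 15/4 - 9/4 = 3/2.
  m(H_2) = 23/4 - 19/4 = 1.
Summed: m(H) = 3/2 + 1 = 5/2.
So m(A \ H) = 8 - 5/2 = 11/2.

11/2


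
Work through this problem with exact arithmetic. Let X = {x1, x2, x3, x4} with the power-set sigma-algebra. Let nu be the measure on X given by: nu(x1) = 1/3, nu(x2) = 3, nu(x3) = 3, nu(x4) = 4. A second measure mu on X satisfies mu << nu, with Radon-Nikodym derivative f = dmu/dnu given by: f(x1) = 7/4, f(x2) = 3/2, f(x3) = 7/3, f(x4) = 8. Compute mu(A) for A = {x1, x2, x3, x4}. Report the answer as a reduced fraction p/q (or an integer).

By the defining property of the Radon-Nikodym derivative, for every measurable set A,
  mu(A) = integral_A f dnu.
Since nu is a discrete measure concentrated on the atoms of X, the integral over A reduces to the sum
  mu(A) = sum_{x in A} f(x) * nu({x}).
Computing each term:
  x1: f(x1) * nu(x1) = 7/4 * 1/3 = 7/12.
  x2: f(x2) * nu(x2) = 3/2 * 3 = 9/2.
  x3: f(x3) * nu(x3) = 7/3 * 3 = 7.
  x4: f(x4) * nu(x4) = 8 * 4 = 32.
Summing: mu(A) = 7/12 + 9/2 + 7 + 32 = 529/12.

529/12


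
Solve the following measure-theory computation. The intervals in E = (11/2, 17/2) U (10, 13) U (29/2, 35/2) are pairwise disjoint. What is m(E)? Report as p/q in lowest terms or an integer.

For pairwise disjoint intervals, m(union_i I_i) = sum_i m(I_i),
and m is invariant under swapping open/closed endpoints (single points have measure 0).
So m(E) = sum_i (b_i - a_i).
  I_1 has length 17/2 - 11/2 = 3.
  I_2 has length 13 - 10 = 3.
  I_3 has length 35/2 - 29/2 = 3.
Summing:
  m(E) = 3 + 3 + 3 = 9.

9


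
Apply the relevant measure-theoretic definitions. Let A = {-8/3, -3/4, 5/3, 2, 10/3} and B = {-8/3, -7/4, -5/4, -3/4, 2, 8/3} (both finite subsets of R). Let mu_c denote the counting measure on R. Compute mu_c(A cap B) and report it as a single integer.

Counting measure on a finite set equals cardinality. mu_c(A cap B) = |A cap B| (elements appearing in both).
Enumerating the elements of A that also lie in B gives 3 element(s).
So mu_c(A cap B) = 3.

3


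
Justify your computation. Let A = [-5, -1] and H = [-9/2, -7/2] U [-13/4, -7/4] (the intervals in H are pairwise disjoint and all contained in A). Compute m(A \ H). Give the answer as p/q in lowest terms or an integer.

The ambient interval has length m(A) = -1 - (-5) = 4.
Since the holes are disjoint and sit inside A, by finite additivity
  m(H) = sum_i (b_i - a_i), and m(A \ H) = m(A) - m(H).
Computing the hole measures:
  m(H_1) = -7/2 - (-9/2) = 1.
  m(H_2) = -7/4 - (-13/4) = 3/2.
Summed: m(H) = 1 + 3/2 = 5/2.
So m(A \ H) = 4 - 5/2 = 3/2.

3/2


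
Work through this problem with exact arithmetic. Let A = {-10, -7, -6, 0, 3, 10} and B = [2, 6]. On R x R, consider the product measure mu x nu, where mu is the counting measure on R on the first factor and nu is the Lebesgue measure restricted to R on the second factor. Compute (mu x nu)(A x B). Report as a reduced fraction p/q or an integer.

For a measurable rectangle A x B, the product measure satisfies
  (mu x nu)(A x B) = mu(A) * nu(B).
  mu(A) = 6.
  nu(B) = 4.
  (mu x nu)(A x B) = 6 * 4 = 24.

24


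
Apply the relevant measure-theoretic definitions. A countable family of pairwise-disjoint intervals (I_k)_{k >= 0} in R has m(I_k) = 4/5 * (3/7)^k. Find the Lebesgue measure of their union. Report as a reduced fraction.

By countable additivity of the Lebesgue measure on pairwise disjoint measurable sets,
  m(union_{k >= 0} I_k) = sum_{k >= 0} m(I_k) = sum_{k >= 0} a * r^k,
  with a = 4/5 and r = 3/7.
Since 0 < r = 3/7 < 1, the geometric series converges:
  sum_{k >= 0} a * r^k = a / (1 - r).
  = 4/5 / (1 - 3/7)
  = 4/5 / (4/7)
  = 7/5.

7/5


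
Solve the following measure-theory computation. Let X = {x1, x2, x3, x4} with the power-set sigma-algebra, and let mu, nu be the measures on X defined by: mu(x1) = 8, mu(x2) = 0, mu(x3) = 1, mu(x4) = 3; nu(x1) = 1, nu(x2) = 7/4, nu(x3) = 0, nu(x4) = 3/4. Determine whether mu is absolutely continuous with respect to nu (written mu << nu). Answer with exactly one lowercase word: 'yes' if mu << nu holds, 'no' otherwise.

mu << nu means: every nu-null measurable set is also mu-null; equivalently, for every atom x, if nu({x}) = 0 then mu({x}) = 0.
Checking each atom:
  x1: nu = 1 > 0 -> no constraint.
  x2: nu = 7/4 > 0 -> no constraint.
  x3: nu = 0, mu = 1 > 0 -> violates mu << nu.
  x4: nu = 3/4 > 0 -> no constraint.
The atom(s) x3 violate the condition (nu = 0 but mu > 0). Therefore mu is NOT absolutely continuous w.r.t. nu.

no


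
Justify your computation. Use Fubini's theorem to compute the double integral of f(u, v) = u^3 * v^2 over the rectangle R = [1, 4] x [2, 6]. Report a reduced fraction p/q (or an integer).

f(u, v) is a tensor product of a function of u and a function of v, and both factors are bounded continuous (hence Lebesgue integrable) on the rectangle, so Fubini's theorem applies:
  integral_R f d(m x m) = (integral_a1^b1 u^3 du) * (integral_a2^b2 v^2 dv).
Inner integral in u: integral_{1}^{4} u^3 du = (4^4 - 1^4)/4
  = 255/4.
Inner integral in v: integral_{2}^{6} v^2 dv = (6^3 - 2^3)/3
  = 208/3.
Product: (255/4) * (208/3) = 4420.

4420


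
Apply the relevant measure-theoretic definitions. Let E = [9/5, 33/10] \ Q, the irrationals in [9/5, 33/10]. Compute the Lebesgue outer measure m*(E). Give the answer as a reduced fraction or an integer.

The interval I = [9/5, 33/10] has m(I) = 33/10 - 9/5 = 3/2 (endpoints are measure-zero, so open/closed/half-open agree). Write I = (I cap Q) u (I \ Q). The rationals in I are countable, so m*(I cap Q) = 0 (cover each rational by intervals whose total length is arbitrarily small). By countable subadditivity m*(I) <= m*(I cap Q) + m*(I \ Q), hence m*(I \ Q) >= m(I) = 3/2. The reverse inequality m*(I \ Q) <= m*(I) = 3/2 is trivial since (I \ Q) is a subset of I. Therefore m*(I \ Q) = 3/2.

3/2


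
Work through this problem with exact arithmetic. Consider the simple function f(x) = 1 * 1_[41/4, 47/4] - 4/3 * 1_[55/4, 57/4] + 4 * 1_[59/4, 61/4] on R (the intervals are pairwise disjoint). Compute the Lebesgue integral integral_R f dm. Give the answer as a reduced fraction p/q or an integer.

For a simple function f = sum_i c_i * 1_{A_i} with disjoint A_i,
  integral f dm = sum_i c_i * m(A_i).
Lengths of the A_i:
  m(A_1) = 47/4 - 41/4 = 3/2.
  m(A_2) = 57/4 - 55/4 = 1/2.
  m(A_3) = 61/4 - 59/4 = 1/2.
Contributions c_i * m(A_i):
  (1) * (3/2) = 3/2.
  (-4/3) * (1/2) = -2/3.
  (4) * (1/2) = 2.
Total: 3/2 - 2/3 + 2 = 17/6.

17/6


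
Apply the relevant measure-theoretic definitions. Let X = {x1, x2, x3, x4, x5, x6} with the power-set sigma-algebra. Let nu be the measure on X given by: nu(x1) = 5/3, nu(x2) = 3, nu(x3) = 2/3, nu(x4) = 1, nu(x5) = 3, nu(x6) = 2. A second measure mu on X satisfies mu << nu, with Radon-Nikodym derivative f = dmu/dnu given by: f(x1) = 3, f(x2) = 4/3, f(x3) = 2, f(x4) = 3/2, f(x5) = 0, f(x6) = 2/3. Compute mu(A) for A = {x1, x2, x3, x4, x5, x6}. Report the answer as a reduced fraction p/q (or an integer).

By the defining property of the Radon-Nikodym derivative, for every measurable set A,
  mu(A) = integral_A f dnu.
Since nu is a discrete measure concentrated on the atoms of X, the integral over A reduces to the sum
  mu(A) = sum_{x in A} f(x) * nu({x}).
Computing each term:
  x1: f(x1) * nu(x1) = 3 * 5/3 = 5.
  x2: f(x2) * nu(x2) = 4/3 * 3 = 4.
  x3: f(x3) * nu(x3) = 2 * 2/3 = 4/3.
  x4: f(x4) * nu(x4) = 3/2 * 1 = 3/2.
  x5: f(x5) * nu(x5) = 0 * 3 = 0.
  x6: f(x6) * nu(x6) = 2/3 * 2 = 4/3.
Summing: mu(A) = 5 + 4 + 4/3 + 3/2 + 0 + 4/3 = 79/6.

79/6


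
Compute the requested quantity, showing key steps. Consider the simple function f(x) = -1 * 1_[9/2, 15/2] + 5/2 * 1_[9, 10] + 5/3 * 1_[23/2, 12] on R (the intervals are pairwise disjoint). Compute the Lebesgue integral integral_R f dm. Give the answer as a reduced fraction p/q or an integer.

For a simple function f = sum_i c_i * 1_{A_i} with disjoint A_i,
  integral f dm = sum_i c_i * m(A_i).
Lengths of the A_i:
  m(A_1) = 15/2 - 9/2 = 3.
  m(A_2) = 10 - 9 = 1.
  m(A_3) = 12 - 23/2 = 1/2.
Contributions c_i * m(A_i):
  (-1) * (3) = -3.
  (5/2) * (1) = 5/2.
  (5/3) * (1/2) = 5/6.
Total: -3 + 5/2 + 5/6 = 1/3.

1/3


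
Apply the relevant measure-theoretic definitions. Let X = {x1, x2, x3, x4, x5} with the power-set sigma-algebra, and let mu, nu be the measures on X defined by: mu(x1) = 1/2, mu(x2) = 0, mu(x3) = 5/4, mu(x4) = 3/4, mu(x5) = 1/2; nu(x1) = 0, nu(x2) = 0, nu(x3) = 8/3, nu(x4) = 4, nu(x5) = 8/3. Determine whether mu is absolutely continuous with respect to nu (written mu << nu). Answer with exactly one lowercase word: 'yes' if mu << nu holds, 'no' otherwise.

mu << nu means: every nu-null measurable set is also mu-null; equivalently, for every atom x, if nu({x}) = 0 then mu({x}) = 0.
Checking each atom:
  x1: nu = 0, mu = 1/2 > 0 -> violates mu << nu.
  x2: nu = 0, mu = 0 -> consistent with mu << nu.
  x3: nu = 8/3 > 0 -> no constraint.
  x4: nu = 4 > 0 -> no constraint.
  x5: nu = 8/3 > 0 -> no constraint.
The atom(s) x1 violate the condition (nu = 0 but mu > 0). Therefore mu is NOT absolutely continuous w.r.t. nu.

no


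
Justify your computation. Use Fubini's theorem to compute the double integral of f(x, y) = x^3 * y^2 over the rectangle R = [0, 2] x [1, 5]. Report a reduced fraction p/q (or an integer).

f(x, y) is a tensor product of a function of x and a function of y, and both factors are bounded continuous (hence Lebesgue integrable) on the rectangle, so Fubini's theorem applies:
  integral_R f d(m x m) = (integral_a1^b1 x^3 dx) * (integral_a2^b2 y^2 dy).
Inner integral in x: integral_{0}^{2} x^3 dx = (2^4 - 0^4)/4
  = 4.
Inner integral in y: integral_{1}^{5} y^2 dy = (5^3 - 1^3)/3
  = 124/3.
Product: (4) * (124/3) = 496/3.

496/3


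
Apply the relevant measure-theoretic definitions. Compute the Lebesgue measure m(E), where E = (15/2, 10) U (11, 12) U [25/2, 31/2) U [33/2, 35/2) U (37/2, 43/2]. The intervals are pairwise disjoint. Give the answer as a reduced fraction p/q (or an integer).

For pairwise disjoint intervals, m(union_i I_i) = sum_i m(I_i),
and m is invariant under swapping open/closed endpoints (single points have measure 0).
So m(E) = sum_i (b_i - a_i).
  I_1 has length 10 - 15/2 = 5/2.
  I_2 has length 12 - 11 = 1.
  I_3 has length 31/2 - 25/2 = 3.
  I_4 has length 35/2 - 33/2 = 1.
  I_5 has length 43/2 - 37/2 = 3.
Summing:
  m(E) = 5/2 + 1 + 3 + 1 + 3 = 21/2.

21/2


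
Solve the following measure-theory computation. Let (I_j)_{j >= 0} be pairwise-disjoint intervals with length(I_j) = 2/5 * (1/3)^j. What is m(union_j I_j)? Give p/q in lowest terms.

By countable additivity of the Lebesgue measure on pairwise disjoint measurable sets,
  m(union_{j >= 0} I_j) = sum_{j >= 0} m(I_j) = sum_{j >= 0} a * r^j,
  with a = 2/5 and r = 1/3.
Since 0 < r = 1/3 < 1, the geometric series converges:
  sum_{j >= 0} a * r^j = a / (1 - r).
  = 2/5 / (1 - 1/3)
  = 2/5 / (2/3)
  = 3/5.

3/5


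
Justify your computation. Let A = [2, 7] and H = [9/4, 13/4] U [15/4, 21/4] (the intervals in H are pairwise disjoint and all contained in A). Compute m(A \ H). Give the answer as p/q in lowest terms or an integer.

The ambient interval has length m(A) = 7 - 2 = 5.
Since the holes are disjoint and sit inside A, by finite additivity
  m(H) = sum_i (b_i - a_i), and m(A \ H) = m(A) - m(H).
Computing the hole measures:
  m(H_1) = 13/4 - 9/4 = 1.
  m(H_2) = 21/4 - 15/4 = 3/2.
Summed: m(H) = 1 + 3/2 = 5/2.
So m(A \ H) = 5 - 5/2 = 5/2.

5/2


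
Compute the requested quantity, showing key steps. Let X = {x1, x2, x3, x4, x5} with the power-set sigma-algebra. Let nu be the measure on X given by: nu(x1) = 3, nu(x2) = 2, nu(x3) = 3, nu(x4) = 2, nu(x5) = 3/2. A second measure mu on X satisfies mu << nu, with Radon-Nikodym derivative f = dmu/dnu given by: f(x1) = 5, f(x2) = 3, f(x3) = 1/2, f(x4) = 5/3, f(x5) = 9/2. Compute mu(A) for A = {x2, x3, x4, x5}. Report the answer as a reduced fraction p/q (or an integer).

By the defining property of the Radon-Nikodym derivative, for every measurable set A,
  mu(A) = integral_A f dnu.
Since nu is a discrete measure concentrated on the atoms of X, the integral over A reduces to the sum
  mu(A) = sum_{x in A} f(x) * nu({x}).
Computing each term:
  x2: f(x2) * nu(x2) = 3 * 2 = 6.
  x3: f(x3) * nu(x3) = 1/2 * 3 = 3/2.
  x4: f(x4) * nu(x4) = 5/3 * 2 = 10/3.
  x5: f(x5) * nu(x5) = 9/2 * 3/2 = 27/4.
Summing: mu(A) = 6 + 3/2 + 10/3 + 27/4 = 211/12.

211/12


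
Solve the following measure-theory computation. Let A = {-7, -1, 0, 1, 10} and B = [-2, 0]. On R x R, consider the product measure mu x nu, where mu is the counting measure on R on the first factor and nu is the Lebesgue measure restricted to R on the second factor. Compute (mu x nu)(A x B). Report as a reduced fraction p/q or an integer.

For a measurable rectangle A x B, the product measure satisfies
  (mu x nu)(A x B) = mu(A) * nu(B).
  mu(A) = 5.
  nu(B) = 2.
  (mu x nu)(A x B) = 5 * 2 = 10.

10


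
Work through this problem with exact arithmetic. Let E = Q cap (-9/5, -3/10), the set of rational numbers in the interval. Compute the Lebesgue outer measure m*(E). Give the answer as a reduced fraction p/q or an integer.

Q cap (-9/5, -3/10) is countable; list its elements as q_1, q_2, ... . Fix eps > 0 and cover the k-th point by an interval of length eps * 2^(-k). The cover has total length eps * sum_{k>=1} 2^(-k) = eps, so by definition of outer measure m*(Q cap (-9/5, -3/10)) <= eps. Since eps was arbitrary and m* >= 0, the outer measure is 0.

0


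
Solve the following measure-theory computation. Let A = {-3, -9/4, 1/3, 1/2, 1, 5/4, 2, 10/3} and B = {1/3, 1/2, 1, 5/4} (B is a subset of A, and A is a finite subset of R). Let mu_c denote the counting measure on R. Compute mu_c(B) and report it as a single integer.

Counting measure assigns mu_c(E) = |E| (number of elements) when E is finite.
B has 4 element(s), so mu_c(B) = 4.

4


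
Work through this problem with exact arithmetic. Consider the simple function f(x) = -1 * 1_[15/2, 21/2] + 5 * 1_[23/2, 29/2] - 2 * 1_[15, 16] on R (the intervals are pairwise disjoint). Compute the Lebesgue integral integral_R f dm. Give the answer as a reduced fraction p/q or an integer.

For a simple function f = sum_i c_i * 1_{A_i} with disjoint A_i,
  integral f dm = sum_i c_i * m(A_i).
Lengths of the A_i:
  m(A_1) = 21/2 - 15/2 = 3.
  m(A_2) = 29/2 - 23/2 = 3.
  m(A_3) = 16 - 15 = 1.
Contributions c_i * m(A_i):
  (-1) * (3) = -3.
  (5) * (3) = 15.
  (-2) * (1) = -2.
Total: -3 + 15 - 2 = 10.

10


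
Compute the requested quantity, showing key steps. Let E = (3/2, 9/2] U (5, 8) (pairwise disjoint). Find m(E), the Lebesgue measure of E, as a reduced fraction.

For pairwise disjoint intervals, m(union_i I_i) = sum_i m(I_i),
and m is invariant under swapping open/closed endpoints (single points have measure 0).
So m(E) = sum_i (b_i - a_i).
  I_1 has length 9/2 - 3/2 = 3.
  I_2 has length 8 - 5 = 3.
Summing:
  m(E) = 3 + 3 = 6.

6


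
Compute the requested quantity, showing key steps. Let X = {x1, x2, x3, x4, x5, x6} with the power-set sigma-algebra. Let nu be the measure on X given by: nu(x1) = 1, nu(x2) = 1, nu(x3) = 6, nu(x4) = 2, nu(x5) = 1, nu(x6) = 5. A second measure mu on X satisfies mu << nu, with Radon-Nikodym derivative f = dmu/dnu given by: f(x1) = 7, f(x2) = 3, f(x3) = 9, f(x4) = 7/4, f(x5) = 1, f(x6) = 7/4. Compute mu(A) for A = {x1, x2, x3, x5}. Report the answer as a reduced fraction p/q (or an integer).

By the defining property of the Radon-Nikodym derivative, for every measurable set A,
  mu(A) = integral_A f dnu.
Since nu is a discrete measure concentrated on the atoms of X, the integral over A reduces to the sum
  mu(A) = sum_{x in A} f(x) * nu({x}).
Computing each term:
  x1: f(x1) * nu(x1) = 7 * 1 = 7.
  x2: f(x2) * nu(x2) = 3 * 1 = 3.
  x3: f(x3) * nu(x3) = 9 * 6 = 54.
  x5: f(x5) * nu(x5) = 1 * 1 = 1.
Summing: mu(A) = 7 + 3 + 54 + 1 = 65.

65


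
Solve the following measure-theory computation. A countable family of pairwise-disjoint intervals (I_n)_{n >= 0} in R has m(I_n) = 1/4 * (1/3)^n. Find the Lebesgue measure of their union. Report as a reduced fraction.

By countable additivity of the Lebesgue measure on pairwise disjoint measurable sets,
  m(union_{n >= 0} I_n) = sum_{n >= 0} m(I_n) = sum_{n >= 0} a * r^n,
  with a = 1/4 and r = 1/3.
Since 0 < r = 1/3 < 1, the geometric series converges:
  sum_{n >= 0} a * r^n = a / (1 - r).
  = 1/4 / (1 - 1/3)
  = 1/4 / (2/3)
  = 3/8.

3/8


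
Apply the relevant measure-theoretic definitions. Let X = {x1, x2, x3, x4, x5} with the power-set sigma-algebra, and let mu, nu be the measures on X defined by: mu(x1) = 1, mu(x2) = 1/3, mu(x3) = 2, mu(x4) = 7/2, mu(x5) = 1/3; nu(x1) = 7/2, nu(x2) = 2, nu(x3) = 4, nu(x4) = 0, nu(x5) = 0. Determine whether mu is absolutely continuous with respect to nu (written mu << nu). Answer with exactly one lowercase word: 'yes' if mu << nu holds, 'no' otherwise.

mu << nu means: every nu-null measurable set is also mu-null; equivalently, for every atom x, if nu({x}) = 0 then mu({x}) = 0.
Checking each atom:
  x1: nu = 7/2 > 0 -> no constraint.
  x2: nu = 2 > 0 -> no constraint.
  x3: nu = 4 > 0 -> no constraint.
  x4: nu = 0, mu = 7/2 > 0 -> violates mu << nu.
  x5: nu = 0, mu = 1/3 > 0 -> violates mu << nu.
The atom(s) x4, x5 violate the condition (nu = 0 but mu > 0). Therefore mu is NOT absolutely continuous w.r.t. nu.

no
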